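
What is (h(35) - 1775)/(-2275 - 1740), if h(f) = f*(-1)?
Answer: 362/803 ≈ 0.45081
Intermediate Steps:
h(f) = -f
(h(35) - 1775)/(-2275 - 1740) = (-1*35 - 1775)/(-2275 - 1740) = (-35 - 1775)/(-4015) = -1810*(-1/4015) = 362/803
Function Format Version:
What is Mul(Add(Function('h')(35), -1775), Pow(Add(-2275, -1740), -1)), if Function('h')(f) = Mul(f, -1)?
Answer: Rational(362, 803) ≈ 0.45081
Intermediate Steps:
Function('h')(f) = Mul(-1, f)
Mul(Add(Function('h')(35), -1775), Pow(Add(-2275, -1740), -1)) = Mul(Add(Mul(-1, 35), -1775), Pow(Add(-2275, -1740), -1)) = Mul(Add(-35, -1775), Pow(-4015, -1)) = Mul(-1810, Rational(-1, 4015)) = Rational(362, 803)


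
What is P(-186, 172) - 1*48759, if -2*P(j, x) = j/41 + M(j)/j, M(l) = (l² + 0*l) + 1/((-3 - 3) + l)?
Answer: -142506093353/2928384 ≈ -48664.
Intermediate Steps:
M(l) = l² + 1/(-6 + l) (M(l) = (l² + 0) + 1/(-6 + l) = l² + 1/(-6 + l))
P(j, x) = -j/82 - (1 + j³ - 6*j²)/(2*j*(-6 + j)) (P(j, x) = -(j/41 + ((1 + j³ - 6*j²)/(-6 + j))/j)/2 = -(j*(1/41) + (1 + j³ - 6*j²)/(j*(-6 + j)))/2 = -(j/41 + (1 + j³ - 6*j²)/(j*(-6 + j)))/2 = -j/82 - (1 + j³ - 6*j²)/(2*j*(-6 + j)))
P(-186, 172) - 1*48759 = (1/82)*(-41 - 42*(-186)³ + 252*(-186)²)/(-186*(-6 - 186)) - 1*48759 = (1/82)*(-1/186)*(-41 - 42*(-6434856) + 252*34596)/(-192) - 48759 = (1/82)*(-1/186)*(-1/192)*(-41 + 270263952 + 8718192) - 48759 = (1/82)*(-1/186)*(-1/192)*278982103 - 48759 = 278982103/2928384 - 48759 = -142506093353/2928384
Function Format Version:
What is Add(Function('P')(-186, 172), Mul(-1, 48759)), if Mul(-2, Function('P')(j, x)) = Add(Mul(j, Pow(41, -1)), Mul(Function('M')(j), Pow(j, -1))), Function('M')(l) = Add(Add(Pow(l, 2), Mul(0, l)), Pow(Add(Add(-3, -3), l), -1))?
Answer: Rational(-142506093353, 2928384) ≈ -48664.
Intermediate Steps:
Function('M')(l) = Add(Pow(l, 2), Pow(Add(-6, l), -1)) (Function('M')(l) = Add(Add(Pow(l, 2), 0), Pow(Add(-6, l), -1)) = Add(Pow(l, 2), Pow(Add(-6, l), -1)))
Function('P')(j, x) = Add(Mul(Rational(-1, 82), j), Mul(Rational(-1, 2), Pow(j, -1), Pow(Add(-6, j), -1), Add(1, Pow(j, 3), Mul(-6, Pow(j, 2))))) (Function('P')(j, x) = Mul(Rational(-1, 2), Add(Mul(j, Pow(41, -1)), Mul(Mul(Pow(Add(-6, j), -1), Add(1, Pow(j, 3), Mul(-6, Pow(j, 2)))), Pow(j, -1)))) = Mul(Rational(-1, 2), Add(Mul(j, Rational(1, 41)), Mul(Pow(j, -1), Pow(Add(-6, j), -1), Add(1, Pow(j, 3), Mul(-6, Pow(j, 2)))))) = Mul(Rational(-1, 2), Add(Mul(Rational(1, 41), j), Mul(Pow(j, -1), Pow(Add(-6, j), -1), Add(1, Pow(j, 3), Mul(-6, Pow(j, 2)))))) = Add(Mul(Rational(-1, 82), j), Mul(Rational(-1, 2), Pow(j, -1), Pow(Add(-6, j), -1), Add(1, Pow(j, 3), Mul(-6, Pow(j, 2))))))
Add(Function('P')(-186, 172), Mul(-1, 48759)) = Add(Mul(Rational(1, 82), Pow(-186, -1), Pow(Add(-6, -186), -1), Add(-41, Mul(-42, Pow(-186, 3)), Mul(252, Pow(-186, 2)))), Mul(-1, 48759)) = Add(Mul(Rational(1, 82), Rational(-1, 186), Pow(-192, -1), Add(-41, Mul(-42, -6434856), Mul(252, 34596))), -48759) = Add(Mul(Rational(1, 82), Rational(-1, 186), Rational(-1, 192), Add(-41, 270263952, 8718192)), -48759) = Add(Mul(Rational(1, 82), Rational(-1, 186), Rational(-1, 192), 278982103), -48759) = Add(Rational(278982103, 2928384), -48759) = Rational(-142506093353, 2928384)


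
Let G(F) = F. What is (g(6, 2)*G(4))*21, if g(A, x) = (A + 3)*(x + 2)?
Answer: 3024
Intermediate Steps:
g(A, x) = (2 + x)*(3 + A) (g(A, x) = (3 + A)*(2 + x) = (2 + x)*(3 + A))
(g(6, 2)*G(4))*21 = ((6 + 2*6 + 3*2 + 6*2)*4)*21 = ((6 + 12 + 6 + 12)*4)*21 = (36*4)*21 = 144*21 = 3024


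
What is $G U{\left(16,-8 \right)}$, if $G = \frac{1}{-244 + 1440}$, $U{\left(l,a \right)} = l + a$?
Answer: $\frac{2}{299} \approx 0.006689$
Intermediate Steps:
$U{\left(l,a \right)} = a + l$
$G = \frac{1}{1196} \approx 0.00083612$
$G U{\left(16,-8 \right)} = \frac{-8 + 16}{1196} = \frac{1}{1196} \cdot 8 = \frac{2}{299}$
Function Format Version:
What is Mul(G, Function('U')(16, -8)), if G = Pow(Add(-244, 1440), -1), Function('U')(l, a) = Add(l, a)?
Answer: Rational(2, 299) ≈ 0.0066890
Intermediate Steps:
Function('U')(l, a) = Add(a, l)
G = Rational(1, 1196) (G = Pow(1196, -1) = Rational(1, 1196) ≈ 0.00083612)
Mul(G, Function('U')(16, -8)) = Mul(Rational(1, 1196), Add(-8, 16)) = Mul(Rational(1, 1196), 8) = Rational(2, 299)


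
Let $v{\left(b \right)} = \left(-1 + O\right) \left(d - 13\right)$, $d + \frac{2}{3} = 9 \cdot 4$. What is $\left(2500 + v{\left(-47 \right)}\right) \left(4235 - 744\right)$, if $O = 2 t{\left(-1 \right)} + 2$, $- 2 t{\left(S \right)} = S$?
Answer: $\frac{26650294}{3} \approx 8.8834 \cdot 10^{6}$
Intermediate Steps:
$t{\left(S \right)} = - \frac{S}{2}$
$O = 3$ ($O = 2 \left(\left(- \frac{1}{2}\right) \left(-1\right)\right) + 2 = 2 \cdot \frac{1}{2} + 2 = 1 + 2 = 3$)
$d = \frac{106}{3}$ ($d = - \frac{2}{3} + 9 \cdot 4 = - \frac{2}{3} + 36 = \frac{106}{3} \approx 35.333$)
$v{\left(b \right)} = \frac{134}{3}$ ($v{\left(b \right)} = \left(-1 + 3\right) \left(\frac{106}{3} - 13\right) = 2 \cdot \frac{67}{3} = \frac{134}{3}$)
$\left(2500 + v{\left(-47 \right)}\right) \left(4235 - 744\right) = \left(2500 + \frac{134}{3}\right) \left(4235 - 744\right) = \frac{7634}{3} \cdot 3491 = \frac{26650294}{3}$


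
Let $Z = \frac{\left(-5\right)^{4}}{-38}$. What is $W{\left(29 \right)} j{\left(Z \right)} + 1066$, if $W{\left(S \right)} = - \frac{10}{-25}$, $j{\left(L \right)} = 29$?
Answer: $\frac{5388}{5} \approx 1077.6$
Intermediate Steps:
$Z = - \frac{625}{38}$ ($Z = 625 \left(- \frac{1}{38}\right) = - \frac{625}{38} \approx -16.447$)
$W{\left(S \right)} = \frac{2}{5}$ ($W{\left(S \right)} = \left(-10\right) \left(- \frac{1}{25}\right) = \frac{2}{5}$)
$W{\left(29 \right)} j{\left(Z \right)} + 1066 = \frac{2}{5} \cdot 29 + 1066 = \frac{58}{5} + 1066 = \frac{5388}{5}$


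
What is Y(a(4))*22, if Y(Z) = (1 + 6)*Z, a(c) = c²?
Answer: 2464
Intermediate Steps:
Y(Z) = 7*Z
Y(a(4))*22 = (7*4²)*22 = (7*16)*22 = 112*22 = 2464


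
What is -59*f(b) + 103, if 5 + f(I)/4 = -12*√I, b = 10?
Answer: 1283 + 2832*√10 ≈ 10239.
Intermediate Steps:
f(I) = -20 - 48*√I (f(I) = -20 + 4*(-12*√I) = -20 - 48*√I)
-59*f(b) + 103 = -59*(-20 - 48*√10) + 103 = (1180 + 2832*√10) + 103 = 1283 + 2832*√10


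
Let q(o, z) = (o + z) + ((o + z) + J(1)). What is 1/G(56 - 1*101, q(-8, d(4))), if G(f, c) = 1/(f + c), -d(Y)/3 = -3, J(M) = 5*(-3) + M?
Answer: -57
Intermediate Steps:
J(M) = -15 + M
d(Y) = 9 (d(Y) = -3*(-3) = 9)
q(o, z) = -14 + 2*o + 2*z (q(o, z) = (o + z) + ((o + z) + (-15 + 1)) = (o + z) + ((o + z) - 14) = (o + z) + (-14 + o + z) = -14 + 2*o + 2*z)
G(f, c) = 1/(c + f)
1/G(56 - 1*101, q(-8, d(4))) = 1/(1/((-14 + 2*(-8) + 2*9) + (56 - 1*101))) = 1/(1/((-14 - 16 + 18) + (56 - 101))) = 1/(1/(-12 - 45)) = 1/(1/(-57)) = 1/(-1/57) = -57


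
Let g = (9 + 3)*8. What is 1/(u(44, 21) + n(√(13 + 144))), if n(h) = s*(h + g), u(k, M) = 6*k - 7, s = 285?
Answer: 27617/749946364 - 285*√157/749946364 ≈ 3.2064e-5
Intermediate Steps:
u(k, M) = -7 + 6*k
g = 96 (g = 12*8 = 96)
n(h) = 27360 + 285*h (n(h) = 285*(h + 96) = 285*(96 + h) = 27360 + 285*h)
1/(u(44, 21) + n(√(13 + 144))) = 1/((-7 + 6*44) + (27360 + 285*√(13 + 144))) = 1/((-7 + 264) + (27360 + 285*√157)) = 1/(257 + (27360 + 285*√157)) = 1/(27617 + 285*√157)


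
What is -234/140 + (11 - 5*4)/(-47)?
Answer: -4869/3290 ≈ -1.4799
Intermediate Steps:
-234/140 + (11 - 5*4)/(-47) = -234*1/140 + (11 - 20)*(-1/47) = -117/70 - 9*(-1/47) = -117/70 + 9/47 = -4869/3290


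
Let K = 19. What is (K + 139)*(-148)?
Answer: -23384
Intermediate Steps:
(K + 139)*(-148) = (19 + 139)*(-148) = 158*(-148) = -23384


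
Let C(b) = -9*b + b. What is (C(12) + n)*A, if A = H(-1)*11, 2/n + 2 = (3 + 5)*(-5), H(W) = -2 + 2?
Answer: 0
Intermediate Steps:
H(W) = 0
C(b) = -8*b
n = -1/21 (n = 2/(-2 + (3 + 5)*(-5)) = 2/(-2 + 8*(-5)) = 2/(-2 - 40) = 2/(-42) = 2*(-1/42) = -1/21 ≈ -0.047619)
A = 0 (A = 0*11 = 0)
(C(12) + n)*A = (-8*12 - 1/21)*0 = (-96 - 1/21)*0 = -2017/21*0 = 0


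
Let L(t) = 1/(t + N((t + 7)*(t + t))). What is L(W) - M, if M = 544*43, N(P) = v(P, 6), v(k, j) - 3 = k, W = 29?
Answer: -49591039/2120 ≈ -23392.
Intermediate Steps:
v(k, j) = 3 + k
N(P) = 3 + P
L(t) = 1/(3 + t + 2*t*(7 + t)) (L(t) = 1/(t + (3 + (t + 7)*(t + t))) = 1/(t + (3 + (7 + t)*(2*t))) = 1/(t + (3 + 2*t*(7 + t))) = 1/(3 + t + 2*t*(7 + t)))
M = 23392
L(W) - M = 1/(3 + 29 + 2*29*(7 + 29)) - 1*23392 = 1/(3 + 29 + 2*29*36) - 23392 = 1/(3 + 29 + 2088) - 23392 = 1/2120 - 23392 = -49591039/2120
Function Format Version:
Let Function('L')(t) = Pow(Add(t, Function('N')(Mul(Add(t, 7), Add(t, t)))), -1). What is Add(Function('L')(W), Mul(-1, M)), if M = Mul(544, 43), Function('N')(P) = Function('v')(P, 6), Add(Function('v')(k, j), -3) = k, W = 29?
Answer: Rational(-49591039, 2120) ≈ -23392.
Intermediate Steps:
Function('v')(k, j) = Add(3, k)
Function('N')(P) = Add(3, P)
Function('L')(t) = Pow(Add(3, t, Mul(2, t, Add(7, t))), -1) (Function('L')(t) = Pow(Add(t, Add(3, Mul(Add(t, 7), Add(t, t)))), -1) = Pow(Add(t, Add(3, Mul(Add(7, t), Mul(2, t)))), -1) = Pow(Add(t, Add(3, Mul(2, t, Add(7, t)))), -1) = Pow(Add(3, t, Mul(2, t, Add(7, t))), -1))
M = 23392
Add(Function('L')(W), Mul(-1, M)) = Add(Pow(Add(3, 29, Mul(2, 29, Add(7, 29))), -1), Mul(-1, 23392)) = Add(Pow(Add(3, 29, Mul(2, 29, 36)), -1), -23392) = Add(Pow(Add(3, 29, 2088), -1), -23392) = Add(Pow(2120, -1), -23392) = Add(Rational(1, 2120), -23392) = Rational(-49591039, 2120)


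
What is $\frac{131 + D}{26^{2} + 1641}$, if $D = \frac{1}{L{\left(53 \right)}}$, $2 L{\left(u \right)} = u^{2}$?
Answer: $\frac{367981}{6508453} \approx 0.056539$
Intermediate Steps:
$L{\left(u \right)} = \frac{u^{2}}{2}$
$D = \frac{2}{2809}$ ($D = \frac{1}{\frac{1}{2} \cdot 53^{2}} = \frac{1}{\frac{1}{2} \cdot 2809} = \frac{1}{\frac{2809}{2}} = \frac{2}{2809} \approx 0.000712$)
$\frac{131 + D}{26^{2} + 1641} = \frac{131 + \frac{2}{2809}}{26^{2} + 1641} = \frac{367981}{2809 \left(676 + 1641\right)} = \frac{367981}{2809 \cdot 2317} = \frac{367981}{2809} \cdot \frac{1}{2317} = \frac{367981}{6508453}$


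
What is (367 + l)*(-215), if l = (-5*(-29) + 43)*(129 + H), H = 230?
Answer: -14589685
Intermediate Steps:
l = 67492 (l = (-5*(-29) + 43)*(129 + 230) = (145 + 43)*359 = 188*359 = 67492)
(367 + l)*(-215) = (367 + 67492)*(-215) = 67859*(-215) = -14589685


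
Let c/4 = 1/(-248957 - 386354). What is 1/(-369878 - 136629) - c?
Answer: 1390717/321789468677 ≈ 4.3218e-6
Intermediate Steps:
c = -4/635311 (c = 4/(-248957 - 386354) = 4/(-635311) = 4*(-1/635311) = -4/635311 ≈ -6.2961e-6)
1/(-369878 - 136629) - c = 1/(-369878 - 136629) - 1*(-4/635311) = 1/(-506507) + 4/635311 = -1/506507 + 4/635311 = 1390717/321789468677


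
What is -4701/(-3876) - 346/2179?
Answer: 2967461/2815268 ≈ 1.0541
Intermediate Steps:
-4701/(-3876) - 346/2179 = -4701*(-1/3876) - 346*1/2179 = 1567/1292 - 346/2179 = 2967461/2815268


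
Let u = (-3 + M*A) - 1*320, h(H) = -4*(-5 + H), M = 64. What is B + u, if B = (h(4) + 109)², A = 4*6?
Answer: 13982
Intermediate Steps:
A = 24
h(H) = 20 - 4*H
B = 12769 (B = ((20 - 4*4) + 109)² = ((20 - 16) + 109)² = (4 + 109)² = 113² = 12769)
u = 1213 (u = (-3 + 64*24) - 1*320 = (-3 + 1536) - 320 = 1533 - 320 = 1213)
B + u = 12769 + 1213 = 13982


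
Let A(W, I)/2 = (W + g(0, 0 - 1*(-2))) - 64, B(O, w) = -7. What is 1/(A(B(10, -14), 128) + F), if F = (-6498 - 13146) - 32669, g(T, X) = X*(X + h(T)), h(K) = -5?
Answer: -1/52467 ≈ -1.9060e-5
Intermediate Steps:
g(T, X) = X*(-5 + X) (g(T, X) = X*(X - 5) = X*(-5 + X))
A(W, I) = -140 + 2*W (A(W, I) = 2*((W + (0 - 1*(-2))*(-5 + (0 - 1*(-2)))) - 64) = 2*((W + (0 + 2)*(-5 + (0 + 2))) - 64) = 2*((W + 2*(-5 + 2)) - 64) = 2*((W + 2*(-3)) - 64) = 2*((W - 6) - 64) = 2*((-6 + W) - 64) = 2*(-70 + W) = -140 + 2*W)
F = -52313 (F = -19644 - 32669 = -52313)
1/(A(B(10, -14), 128) + F) = 1/((-140 + 2*(-7)) - 52313) = 1/((-140 - 14) - 52313) = 1/(-154 - 52313) = 1/(-52467) = -1/52467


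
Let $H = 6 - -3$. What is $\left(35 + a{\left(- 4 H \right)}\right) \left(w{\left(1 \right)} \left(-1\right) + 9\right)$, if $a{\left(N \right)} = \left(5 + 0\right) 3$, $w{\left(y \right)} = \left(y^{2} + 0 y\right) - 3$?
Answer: $550$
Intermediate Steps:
$w{\left(y \right)} = -3 + y^{2}$ ($w{\left(y \right)} = \left(y^{2} + 0\right) - 3 = y^{2} - 3 = -3 + y^{2}$)
$H = 9$ ($H = 6 + 3 = 9$)
$a{\left(N \right)} = 15$ ($a{\left(N \right)} = 5 \cdot 3 = 15$)
$\left(35 + a{\left(- 4 H \right)}\right) \left(w{\left(1 \right)} \left(-1\right) + 9\right) = \left(35 + 15\right) \left(\left(-3 + 1^{2}\right) \left(-1\right) + 9\right) = 50 \left(\left(-3 + 1\right) \left(-1\right) + 9\right) = 50 \left(\left(-2\right) \left(-1\right) + 9\right) = 50 \left(2 + 9\right) = 50 \cdot 11 = 550$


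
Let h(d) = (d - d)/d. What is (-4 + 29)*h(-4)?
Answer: 0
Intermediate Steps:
h(d) = 0 (h(d) = 0/d = 0)
(-4 + 29)*h(-4) = (-4 + 29)*0 = 25*0 = 0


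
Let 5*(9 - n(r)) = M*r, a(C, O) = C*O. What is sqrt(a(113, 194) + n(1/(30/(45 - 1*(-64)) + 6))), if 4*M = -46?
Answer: sqrt(28502003930)/1140 ≈ 148.09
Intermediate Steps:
M = -23/2 (M = (1/4)*(-46) = -23/2 ≈ -11.500)
n(r) = 9 + 23*r/10 (n(r) = 9 - (-23)*r/10 = 9 + 23*r/10)
sqrt(a(113, 194) + n(1/(30/(45 - 1*(-64)) + 6))) = sqrt(113*194 + (9 + 23/(10*(30/(45 - 1*(-64)) + 6)))) = sqrt(21922 + (9 + 23/(10*(30/(45 + 64) + 6)))) = sqrt(21922 + (9 + 23/(10*(30/109 + 6)))) = sqrt(21922 + (9 + 23/(10*(684/109)))) = sqrt(21922 + (9 + (23/10)*(109/684))) = sqrt(21922 + (9 + 2507/6840)) = sqrt(21922 + 64067/6840) = sqrt(150010547/6840) = sqrt(28502003930)/1140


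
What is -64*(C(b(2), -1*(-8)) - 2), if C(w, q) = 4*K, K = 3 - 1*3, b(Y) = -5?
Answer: 128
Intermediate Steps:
K = 0 (K = 3 - 3 = 0)
C(w, q) = 0 (C(w, q) = 4*0 = 0)
-64*(C(b(2), -1*(-8)) - 2) = -64*(0 - 2) = -64*(-2) = 128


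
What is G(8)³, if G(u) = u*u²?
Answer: 134217728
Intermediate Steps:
G(u) = u³
G(8)³ = (8³)³ = 512³ = 134217728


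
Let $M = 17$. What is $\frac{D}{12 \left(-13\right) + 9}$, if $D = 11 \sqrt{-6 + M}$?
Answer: $- \frac{11 \sqrt{11}}{147} \approx -0.24818$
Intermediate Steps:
$D = 11 \sqrt{11}$ ($D = 11 \sqrt{-6 + 17} = 11 \sqrt{11} \approx 36.483$)
$\frac{D}{12 \left(-13\right) + 9} = \frac{11 \sqrt{11}}{12 \left(-13\right) + 9} = \frac{11 \sqrt{11}}{-156 + 9} = \frac{11 \sqrt{11}}{-147} = 11 \sqrt{11} \left(- \frac{1}{147}\right) = - \frac{11 \sqrt{11}}{147}$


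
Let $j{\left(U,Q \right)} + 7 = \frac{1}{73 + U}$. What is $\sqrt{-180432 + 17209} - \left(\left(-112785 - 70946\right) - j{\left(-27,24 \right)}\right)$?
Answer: $\frac{8451305}{46} + i \sqrt{163223} \approx 1.8372 \cdot 10^{5} + 404.01 i$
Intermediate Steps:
$j{\left(U,Q \right)} = -7 + \frac{1}{73 + U}$
$\sqrt{-180432 + 17209} - \left(\left(-112785 - 70946\right) - j{\left(-27,24 \right)}\right) = \sqrt{-180432 + 17209} - \left(\left(-112785 - 70946\right) - \frac{-510 - -189}{73 - 27}\right) = \sqrt{-163223} - \left(-183731 - \frac{-510 + 189}{46}\right) = i \sqrt{163223} - \left(-183731 - \frac{1}{46} \left(-321\right)\right) = i \sqrt{163223} - \left(-183731 - - \frac{321}{46}\right) = i \sqrt{163223} - \left(-183731 + \frac{321}{46}\right) = i \sqrt{163223} - - \frac{8451305}{46} = i \sqrt{163223} + \frac{8451305}{46} = \frac{8451305}{46} + i \sqrt{163223}$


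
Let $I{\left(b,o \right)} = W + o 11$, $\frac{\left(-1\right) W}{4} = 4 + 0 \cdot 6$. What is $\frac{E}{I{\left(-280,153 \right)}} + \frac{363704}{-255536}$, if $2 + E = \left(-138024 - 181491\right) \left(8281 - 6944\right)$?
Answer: $- \frac{13645428500515}{53247314} \approx -2.5627 \cdot 10^{5}$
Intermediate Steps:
$W = -16$ ($W = - 4 \left(4 + 0 \cdot 6\right) = - 4 \left(4 + 0\right) = \left(-4\right) 4 = -16$)
$I{\left(b,o \right)} = -16 + 11 o$ ($I{\left(b,o \right)} = -16 + o 11 = -16 + 11 o$)
$E = -427191557$ ($E = -2 + \left(-138024 - 181491\right) \left(8281 - 6944\right) = -2 - 427191555 = -427191557$)
$\frac{E}{I{\left(-280,153 \right)}} + \frac{363704}{-255536} = - \frac{427191557}{-16 + 11 \cdot 153} + \frac{363704}{-255536} = - \frac{427191557}{-16 + 1683} + 363704 \left(- \frac{1}{255536}\right) = - \frac{427191557}{1667} - \frac{45463}{31942} = - \frac{13645428500515}{53247314}$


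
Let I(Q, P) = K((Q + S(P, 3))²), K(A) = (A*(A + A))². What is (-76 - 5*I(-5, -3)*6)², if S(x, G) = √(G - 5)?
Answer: -1210054925759984 + 2745550034572800*I*√2 ≈ -1.2101e+15 + 3.8828e+15*I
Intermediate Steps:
S(x, G) = √(-5 + G)
K(A) = 4*A⁴ (K(A) = (A*(2*A))² = (2*A²)² = 4*A⁴)
I(Q, P) = 4*(Q + I*√2)⁸ (I(Q, P) = 4*((Q + √(-5 + 3))²)⁴ = 4*((Q + √(-2))²)⁴ = 4*((Q + I*√2)²)⁴ = 4*(Q + I*√2)⁸)
(-76 - 5*I(-5, -3)*6)² = (-76 - 20*(-5 + I*√2)⁸*6)² = (-76 - 120*(-5 + I*√2)⁸)²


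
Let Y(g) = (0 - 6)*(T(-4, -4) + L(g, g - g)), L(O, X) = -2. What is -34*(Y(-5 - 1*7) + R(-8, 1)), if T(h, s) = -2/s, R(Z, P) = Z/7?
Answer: -1870/7 ≈ -267.14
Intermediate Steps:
R(Z, P) = Z/7 (R(Z, P) = Z*(⅐) = Z/7)
Y(g) = 9 (Y(g) = (0 - 6)*(-2/(-4) - 2) = -6*(-2*(-¼) - 2) = -6*(½ - 2) = -6*(-3/2) = 9)
-34*(Y(-5 - 1*7) + R(-8, 1)) = -34*(9 + (⅐)*(-8)) = -34*(9 - 8/7) = -34*55/7 = -1870/7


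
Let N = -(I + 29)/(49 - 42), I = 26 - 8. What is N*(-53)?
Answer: 2491/7 ≈ 355.86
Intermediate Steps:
I = 18
N = -47/7 (N = -(18 + 29)/(49 - 42) = -47/7 ≈ -6.7143)
N*(-53) = -47/7*(-53) = 2491/7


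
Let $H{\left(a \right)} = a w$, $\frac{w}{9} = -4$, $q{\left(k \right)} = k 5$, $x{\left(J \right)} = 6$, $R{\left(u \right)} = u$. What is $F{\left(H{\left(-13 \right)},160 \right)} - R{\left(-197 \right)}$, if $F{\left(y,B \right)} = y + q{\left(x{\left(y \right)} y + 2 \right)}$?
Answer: $14715$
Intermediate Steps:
$q{\left(k \right)} = 5 k$
$w = -36$ ($w = 9 \left(-4\right) = -36$)
$H{\left(a \right)} = - 36 a$ ($H{\left(a \right)} = a \left(-36\right) = - 36 a$)
$F{\left(y,B \right)} = 10 + 31 y$ ($F{\left(y,B \right)} = y + 5 \left(6 y + 2\right) = y + 5 \left(2 + 6 y\right) = y + \left(10 + 30 y\right) = 10 + 31 y$)
$F{\left(H{\left(-13 \right)},160 \right)} - R{\left(-197 \right)} = \left(10 + 31 \left(\left(-36\right) \left(-13\right)\right)\right) - -197 = \left(10 + 31 \cdot 468\right) + 197 = \left(10 + 14508\right) + 197 = 14518 + 197 = 14715$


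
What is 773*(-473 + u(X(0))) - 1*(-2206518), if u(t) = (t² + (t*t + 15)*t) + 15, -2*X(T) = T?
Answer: 1852484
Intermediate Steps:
X(T) = -T/2
u(t) = 15 + t² + t*(15 + t²) (u(t) = (t² + (t² + 15)*t) + 15 = (t² + (15 + t²)*t) + 15 = (t² + t*(15 + t²)) + 15 = 15 + t² + t*(15 + t²))
773*(-473 + u(X(0))) - 1*(-2206518) = 773*(-473 + (15 + (-½*0)² + (-½*0)³ + 15*(-½*0))) - 1*(-2206518) = 773*(-473 + (15 + 0² + 0³ + 15*0)) + 2206518 = 773*(-473 + (15 + 0 + 0 + 0)) + 2206518 = 773*(-473 + 15) + 2206518 = 773*(-458) + 2206518 = -354034 + 2206518 = 1852484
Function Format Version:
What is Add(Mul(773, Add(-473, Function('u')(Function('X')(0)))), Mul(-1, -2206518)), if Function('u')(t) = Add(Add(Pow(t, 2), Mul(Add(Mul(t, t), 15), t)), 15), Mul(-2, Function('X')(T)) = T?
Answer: 1852484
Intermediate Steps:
Function('X')(T) = Mul(Rational(-1, 2), T)
Function('u')(t) = Add(15, Pow(t, 2), Mul(t, Add(15, Pow(t, 2)))) (Function('u')(t) = Add(Add(Pow(t, 2), Mul(Add(Pow(t, 2), 15), t)), 15) = Add(Add(Pow(t, 2), Mul(Add(15, Pow(t, 2)), t)), 15) = Add(Add(Pow(t, 2), Mul(t, Add(15, Pow(t, 2)))), 15) = Add(15, Pow(t, 2), Mul(t, Add(15, Pow(t, 2)))))
Add(Mul(773, Add(-473, Function('u')(Function('X')(0)))), Mul(-1, -2206518)) = Add(Mul(773, Add(-473, Add(15, Pow(Mul(Rational(-1, 2), 0), 2), Pow(Mul(Rational(-1, 2), 0), 3), Mul(15, Mul(Rational(-1, 2), 0))))), Mul(-1, -2206518)) = Add(Mul(773, Add(-473, Add(15, Pow(0, 2), Pow(0, 3), Mul(15, 0)))), 2206518) = Add(Mul(773, Add(-473, Add(15, 0, 0, 0))), 2206518) = Add(Mul(773, Add(-473, 15)), 2206518) = Add(Mul(773, -458), 2206518) = Add(-354034, 2206518) = 1852484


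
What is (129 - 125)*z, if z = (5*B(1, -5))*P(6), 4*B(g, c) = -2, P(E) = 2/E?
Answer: -10/3 ≈ -3.3333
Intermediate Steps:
B(g, c) = -½ (B(g, c) = (¼)*(-2) = -½)
z = -⅚ (z = (5*(-½))*(2/6) = -5/6 = -5/2*⅓ = -⅚ ≈ -0.83333)
(129 - 125)*z = (129 - 125)*(-⅚) = 4*(-⅚) = -10/3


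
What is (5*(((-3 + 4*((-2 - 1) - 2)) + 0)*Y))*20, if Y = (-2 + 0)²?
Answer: -9200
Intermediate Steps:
Y = 4 (Y = (-2)² = 4)
(5*(((-3 + 4*((-2 - 1) - 2)) + 0)*Y))*20 = (5*(((-3 + 4*((-2 - 1) - 2)) + 0)*4))*20 = (5*(((-3 + 4*(-3 - 2)) + 0)*4))*20 = (5*(((-3 + 4*(-5)) + 0)*4))*20 = (5*(((-3 - 20) + 0)*4))*20 = (5*((-23 + 0)*4))*20 = (5*(-23*4))*20 = (5*(-92))*20 = -460*20 = -9200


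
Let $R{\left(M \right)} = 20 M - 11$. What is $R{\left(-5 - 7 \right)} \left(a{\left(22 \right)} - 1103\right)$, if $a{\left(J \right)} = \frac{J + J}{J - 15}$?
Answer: $\frac{1926927}{7} \approx 2.7528 \cdot 10^{5}$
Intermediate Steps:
$a{\left(J \right)} = \frac{2 J}{-15 + J}$
$R{\left(M \right)} = -11 + 20 M$
$R{\left(-5 - 7 \right)} \left(a{\left(22 \right)} - 1103\right) = \left(-11 + 20 \left(-5 - 7\right)\right) \left(2 \cdot 22 \frac{1}{-15 + 22} - 1103\right) = \left(-11 + 20 \left(-5 - 7\right)\right) \left(2 \cdot 22 \cdot \frac{1}{7} - 1103\right) = \left(-11 + 20 \left(-12\right)\right) \left(2 \cdot 22 \cdot \frac{1}{7} - 1103\right) = \left(-11 - 240\right) \left(\frac{44}{7} - 1103\right) = \left(-251\right) \left(- \frac{7677}{7}\right) = \frac{1926927}{7}$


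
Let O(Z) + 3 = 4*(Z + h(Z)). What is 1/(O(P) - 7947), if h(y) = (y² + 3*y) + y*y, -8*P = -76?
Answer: -1/7076 ≈ -0.00014132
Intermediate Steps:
P = 19/2 (P = -⅛*(-76) = 19/2 ≈ 9.5000)
h(y) = 2*y² + 3*y (h(y) = (y² + 3*y) + y² = 2*y² + 3*y)
O(Z) = -3 + 4*Z + 4*Z*(3 + 2*Z) (O(Z) = -3 + 4*(Z + Z*(3 + 2*Z)) = -3 + (4*Z + 4*Z*(3 + 2*Z)) = -3 + 4*Z + 4*Z*(3 + 2*Z))
1/(O(P) - 7947) = 1/((-3 + 8*(19/2)² + 16*(19/2)) - 7947) = 1/((-3 + 8*(361/4) + 152) - 7947) = 1/((-3 + 722 + 152) - 7947) = 1/(871 - 7947) = 1/(-7076) = -1/7076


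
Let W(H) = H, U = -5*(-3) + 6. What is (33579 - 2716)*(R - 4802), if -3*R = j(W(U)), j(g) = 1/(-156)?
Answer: -69359500105/468 ≈ -1.4820e+8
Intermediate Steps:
U = 21 (U = 15 + 6 = 21)
j(g) = -1/156
R = 1/468 (R = -⅓*(-1/156) = 1/468 ≈ 0.0021368)
(33579 - 2716)*(R - 4802) = (33579 - 2716)*(1/468 - 4802) = 30863*(-2247335/468) = -69359500105/468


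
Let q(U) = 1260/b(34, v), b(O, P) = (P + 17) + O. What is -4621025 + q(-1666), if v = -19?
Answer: -36967885/8 ≈ -4.6210e+6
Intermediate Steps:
b(O, P) = 17 + O + P (b(O, P) = (17 + P) + O = 17 + O + P)
q(U) = 315/8 (q(U) = 1260/(17 + 34 - 19) = 1260/32 = 1260*(1/32) = 315/8)
-4621025 + q(-1666) = -4621025 + 315/8 = -36967885/8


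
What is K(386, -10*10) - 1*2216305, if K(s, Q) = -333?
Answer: -2216638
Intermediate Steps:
K(386, -10*10) - 1*2216305 = -333 - 1*2216305 = -333 - 2216305 = -2216638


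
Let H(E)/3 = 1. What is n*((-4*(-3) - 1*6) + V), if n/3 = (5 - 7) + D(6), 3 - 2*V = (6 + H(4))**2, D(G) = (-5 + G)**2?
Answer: 99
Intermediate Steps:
H(E) = 3 (H(E) = 3*1 = 3)
V = -39 (V = 3/2 - (6 + 3)**2/2 = 3/2 - 1/2*9**2 = 3/2 - 1/2*81 = 3/2 - 81/2 = -39)
n = -3 (n = 3*((5 - 7) + (-5 + 6)**2) = 3*(-2 + 1**2) = 3*(-2 + 1) = 3*(-1) = -3)
n*((-4*(-3) - 1*6) + V) = -3*((-4*(-3) - 1*6) - 39) = -3*((12 - 6) - 39) = -3*(6 - 39) = -3*(-33) = 99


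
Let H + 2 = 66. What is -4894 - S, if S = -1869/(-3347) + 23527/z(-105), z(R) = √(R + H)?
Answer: -16382087/3347 + 23527*I*√41/41 ≈ -4894.6 + 3674.3*I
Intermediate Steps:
H = 64 (H = -2 + 66 = 64)
z(R) = √(64 + R) (z(R) = √(R + 64) = √(64 + R))
S = 1869/3347 - 23527*I*√41/41 (S = -1869/(-3347) + 23527/(√(64 - 105)) = -1869*(-1/3347) + 23527/(√(-41)) = 1869/3347 + 23527/((I*√41)) = 1869/3347 + 23527*(-I*√41/41) = 1869/3347 - 23527*I*√41/41 ≈ 0.55841 - 3674.3*I)
-4894 - S = -4894 - (1869/3347 - 23527*I*√41/41) = -4894 + (-1869/3347 + 23527*I*√41/41) = -16382087/3347 + 23527*I*√41/41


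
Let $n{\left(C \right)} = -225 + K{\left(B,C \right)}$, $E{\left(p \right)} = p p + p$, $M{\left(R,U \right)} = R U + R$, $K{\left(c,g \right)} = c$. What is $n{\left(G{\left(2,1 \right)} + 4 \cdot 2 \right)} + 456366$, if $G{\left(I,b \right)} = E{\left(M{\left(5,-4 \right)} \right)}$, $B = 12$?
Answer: $456153$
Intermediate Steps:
$M{\left(R,U \right)} = R + R U$
$E{\left(p \right)} = p + p^{2}$ ($E{\left(p \right)} = p^{2} + p = p + p^{2}$)
$G{\left(I,b \right)} = 210$ ($G{\left(I,b \right)} = 5 \left(1 - 4\right) \left(1 + 5 \left(1 - 4\right)\right) = 5 \left(-3\right) \left(1 + 5 \left(-3\right)\right) = - 15 \left(1 - 15\right) = \left(-15\right) \left(-14\right) = 210$)
$n{\left(C \right)} = -213$ ($n{\left(C \right)} = -225 + 12 = -213$)
$n{\left(G{\left(2,1 \right)} + 4 \cdot 2 \right)} + 456366 = -213 + 456366 = 456153$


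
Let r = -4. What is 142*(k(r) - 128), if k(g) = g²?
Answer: -15904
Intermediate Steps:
142*(k(r) - 128) = 142*((-4)² - 128) = 142*(16 - 128) = 142*(-112) = -15904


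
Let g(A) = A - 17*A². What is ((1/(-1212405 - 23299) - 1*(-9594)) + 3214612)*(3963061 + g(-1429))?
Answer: -122525262182386635495/1235704 ≈ -9.9154e+13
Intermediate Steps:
((1/(-1212405 - 23299) - 1*(-9594)) + 3214612)*(3963061 + g(-1429)) = ((1/(-1212405 - 23299) - 1*(-9594)) + 3214612)*(3963061 - 1429*(1 - 17*(-1429))) = ((1/(-1235704) + 9594) + 3214612)*(3963061 - 1429*(1 + 24293)) = ((-1/1235704 + 9594) + 3214612)*(3963061 - 1429*24294) = (11855344175/1235704 + 3214612)*(3963061 - 34716126) = (3984164251023/1235704)*(-30753065) = -122525262182386635495/1235704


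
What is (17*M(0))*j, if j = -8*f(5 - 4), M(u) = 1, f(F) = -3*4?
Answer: 1632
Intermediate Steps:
f(F) = -12
j = 96 (j = -8*(-12) = 96)
(17*M(0))*j = (17*1)*96 = 17*96 = 1632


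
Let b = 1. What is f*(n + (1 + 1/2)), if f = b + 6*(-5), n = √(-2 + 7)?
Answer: -87/2 - 29*√5 ≈ -108.35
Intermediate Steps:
n = √5 ≈ 2.2361
f = -29 (f = 1 + 6*(-5) = 1 - 30 = -29)
f*(n + (1 + 1/2)) = -29*(√5 + (1 + 1/2)) = -29*(√5 + (1 + ½)) = -29*(√5 + 3/2) = -29*(3/2 + √5) = -87/2 - 29*√5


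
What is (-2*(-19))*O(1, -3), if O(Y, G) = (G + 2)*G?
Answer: 114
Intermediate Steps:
O(Y, G) = G*(2 + G) (O(Y, G) = (2 + G)*G = G*(2 + G))
(-2*(-19))*O(1, -3) = (-2*(-19))*(-3*(2 - 3)) = 38*(-3*(-1)) = 38*3 = 114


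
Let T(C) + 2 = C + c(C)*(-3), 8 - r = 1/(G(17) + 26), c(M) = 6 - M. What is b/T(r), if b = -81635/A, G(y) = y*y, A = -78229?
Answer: 25715025/295392704 ≈ 0.087054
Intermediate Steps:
G(y) = y²
r = 2519/315 (r = 8 - 1/(17² + 26) = 8 - 1/(289 + 26) = 8 - 1/315 = 2519/315 ≈ 7.9968)
T(C) = -20 + 4*C (T(C) = -2 + (C + (6 - C)*(-3)) = -2 + (C + (-18 + 3*C)) = -2 + (-18 + 4*C) = -20 + 4*C)
b = 81635/78229 (b = -81635/(-78229) = -81635*(-1/78229) = 81635/78229 ≈ 1.0435)
b/T(r) = 81635/(78229*(-20 + 4*(2519/315))) = 81635/(78229*(-20 + 10076/315)) = 81635/(78229*(3776/315)) = (81635/78229)*(315/3776) = 25715025/295392704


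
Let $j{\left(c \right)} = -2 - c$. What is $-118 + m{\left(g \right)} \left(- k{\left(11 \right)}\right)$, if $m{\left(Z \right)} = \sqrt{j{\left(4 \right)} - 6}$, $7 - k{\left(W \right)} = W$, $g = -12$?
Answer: $-118 + 8 i \sqrt{3} \approx -118.0 + 13.856 i$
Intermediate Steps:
$k{\left(W \right)} = 7 - W$
$m{\left(Z \right)} = 2 i \sqrt{3}$ ($m{\left(Z \right)} = \sqrt{\left(-2 - 4\right) - 6} = \sqrt{-6 - 6} = \sqrt{-12} = 2 i \sqrt{3}$)
$-118 + m{\left(g \right)} \left(- k{\left(11 \right)}\right) = -118 + 2 i \sqrt{3} \left(- (7 - 11)\right) = -118 + 2 i \sqrt{3} \left(\left(-1\right) \left(-4\right)\right) = -118 + 2 i \sqrt{3} \cdot 4 = -118 + 8 i \sqrt{3}$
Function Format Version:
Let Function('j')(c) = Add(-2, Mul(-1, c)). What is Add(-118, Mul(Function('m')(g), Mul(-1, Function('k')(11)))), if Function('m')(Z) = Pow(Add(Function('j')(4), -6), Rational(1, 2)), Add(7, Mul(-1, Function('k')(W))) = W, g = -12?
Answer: Add(-118, Mul(8, I, Pow(3, Rational(1, 2)))) ≈ Add(-118.00, Mul(13.856, I))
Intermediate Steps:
Function('k')(W) = Add(7, Mul(-1, W))
Function('m')(Z) = Mul(2, I, Pow(3, Rational(1, 2))) (Function('m')(Z) = Pow(Add(Add(-2, Mul(-1, 4)), -6), Rational(1, 2)) = Pow(Add(Add(-2, -4), -6), Rational(1, 2)) = Pow(Add(-6, -6), Rational(1, 2)) = Pow(-12, Rational(1, 2)) = Mul(2, I, Pow(3, Rational(1, 2))))
Add(-118, Mul(Function('m')(g), Mul(-1, Function('k')(11)))) = Add(-118, Mul(Mul(2, I, Pow(3, Rational(1, 2))), Mul(-1, Add(7, Mul(-1, 11))))) = Add(-118, Mul(Mul(2, I, Pow(3, Rational(1, 2))), Mul(-1, Add(7, -11)))) = Add(-118, Mul(Mul(2, I, Pow(3, Rational(1, 2))), Mul(-1, -4))) = Add(-118, Mul(Mul(2, I, Pow(3, Rational(1, 2))), 4)) = Add(-118, Mul(8, I, Pow(3, Rational(1, 2))))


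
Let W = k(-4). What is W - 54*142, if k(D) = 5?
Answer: -7663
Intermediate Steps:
W = 5
W - 54*142 = 5 - 54*142 = 5 - 7668 = -7663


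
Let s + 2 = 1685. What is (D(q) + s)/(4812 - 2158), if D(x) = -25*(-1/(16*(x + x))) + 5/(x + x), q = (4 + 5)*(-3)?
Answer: 484669/764352 ≈ 0.63409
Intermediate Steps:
q = -27 (q = 9*(-3) = -27)
s = 1683 (s = -2 + 1685 = 1683)
D(x) = 105/(32*x) (D(x) = -25*(-1/(32*x)) + 5/((2*x)) = -25*(-1/(32*x)) + 5*(1/(2*x)) = -(-25)/(32*x) + 5/(2*x) = 25/(32*x) + 5/(2*x) = 105/(32*x))
(D(q) + s)/(4812 - 2158) = ((105/32)/(-27) + 1683)/(4812 - 2158) = ((105/32)*(-1/27) + 1683)/2654 = (-35/288 + 1683)*(1/2654) = (484669/288)*(1/2654) = 484669/764352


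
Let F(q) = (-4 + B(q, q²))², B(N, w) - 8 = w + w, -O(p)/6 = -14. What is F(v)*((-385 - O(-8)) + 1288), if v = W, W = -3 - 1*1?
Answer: 1061424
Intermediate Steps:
O(p) = 84 (O(p) = -6*(-14) = 84)
W = -4 (W = -3 - 1 = -4)
B(N, w) = 8 + 2*w (B(N, w) = 8 + (w + w) = 8 + 2*w)
v = -4
F(q) = (4 + 2*q²)² (F(q) = (-4 + (8 + 2*q²))² = (4 + 2*q²)²)
F(v)*((-385 - O(-8)) + 1288) = (4*(2 + (-4)²)²)*((-385 - 1*84) + 1288) = (4*(2 + 16)²)*((-385 - 84) + 1288) = (4*18²)*(-469 + 1288) = (4*324)*819 = 1296*819 = 1061424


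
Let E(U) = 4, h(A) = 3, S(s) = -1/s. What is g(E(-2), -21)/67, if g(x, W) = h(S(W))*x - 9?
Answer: 3/67 ≈ 0.044776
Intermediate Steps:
g(x, W) = -9 + 3*x (g(x, W) = 3*x - 9 = -9 + 3*x)
g(E(-2), -21)/67 = (-9 + 3*4)/67 = (-9 + 12)*(1/67) = 3*(1/67) = 3/67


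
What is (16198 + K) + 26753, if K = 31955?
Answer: 74906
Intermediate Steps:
(16198 + K) + 26753 = (16198 + 31955) + 26753 = 48153 + 26753 = 74906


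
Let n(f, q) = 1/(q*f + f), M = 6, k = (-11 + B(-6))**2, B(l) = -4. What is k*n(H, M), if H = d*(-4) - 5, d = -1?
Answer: -225/7 ≈ -32.143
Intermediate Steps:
k = 225 (k = (-11 - 4)**2 = (-15)**2 = 225)
H = -1 (H = -1*(-4) - 5 = 4 - 5 = -1)
n(f, q) = 1/(f + f*q) (n(f, q) = 1/(f*q + f) = 1/(f + f*q))
k*n(H, M) = 225*(1/((-1)*(1 + 6))) = 225*(-1/7) = -225/7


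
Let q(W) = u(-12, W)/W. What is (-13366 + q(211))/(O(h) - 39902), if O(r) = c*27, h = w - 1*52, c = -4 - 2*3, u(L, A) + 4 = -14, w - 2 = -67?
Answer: 705061/2119073 ≈ 0.33272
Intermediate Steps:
w = -65 (w = 2 - 67 = -65)
u(L, A) = -18 (u(L, A) = -4 - 14 = -18)
c = -10 (c = -4 - 6 = -10)
h = -117 (h = -65 - 1*52 = -65 - 52 = -117)
q(W) = -18/W
O(r) = -270 (O(r) = -10*27 = -270)
(-13366 + q(211))/(O(h) - 39902) = (-13366 - 18/211)/(-270 - 39902) = (-13366 - 18*1/211)/(-40172) = (-13366 - 18/211)*(-1/40172) = -2820244/211*(-1/40172) = 705061/2119073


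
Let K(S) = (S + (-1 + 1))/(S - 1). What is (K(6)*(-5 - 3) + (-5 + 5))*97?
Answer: -4656/5 ≈ -931.20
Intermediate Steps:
K(S) = S/(-1 + S) (K(S) = (S + 0)/(-1 + S) = S/(-1 + S))
(K(6)*(-5 - 3) + (-5 + 5))*97 = ((6/(-1 + 6))*(-5 - 3) + (-5 + 5))*97 = ((6/5)*(-8) + 0)*97 = (-48/5 + 0)*97 = -48/5*97 = -4656/5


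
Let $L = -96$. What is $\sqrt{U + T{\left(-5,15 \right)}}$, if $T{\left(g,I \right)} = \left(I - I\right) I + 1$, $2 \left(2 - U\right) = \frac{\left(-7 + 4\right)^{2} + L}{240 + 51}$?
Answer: $\frac{\sqrt{118534}}{194} \approx 1.7747$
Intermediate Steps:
$U = \frac{417}{194}$ ($U = 2 - \frac{\left(\left(-7 + 4\right)^{2} - 96\right) \frac{1}{240 + 51}}{2} = 2 - \frac{\left(\left(-3\right)^{2} - 96\right) \frac{1}{291}}{2} = 2 - \frac{\left(9 - 96\right) \frac{1}{291}}{2} = 2 - \frac{\left(-87\right) \frac{1}{291}}{2} = 2 - - \frac{29}{194} = 2 + \frac{29}{194} = \frac{417}{194} \approx 2.1495$)
$T{\left(g,I \right)} = 1$ ($T{\left(g,I \right)} = 0 I + 1 = 0 + 1 = 1$)
$\sqrt{U + T{\left(-5,15 \right)}} = \sqrt{\frac{417}{194} + 1} = \sqrt{\frac{611}{194}} = \frac{\sqrt{118534}}{194}$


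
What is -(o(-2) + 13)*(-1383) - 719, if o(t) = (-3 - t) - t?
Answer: 18643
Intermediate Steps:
o(t) = -3 - 2*t
-(o(-2) + 13)*(-1383) - 719 = -((-3 - 2*(-2)) + 13)*(-1383) - 719 = -((-3 + 4) + 13)*(-1383) - 719 = -(1 + 13)*(-1383) - 719 = -1*14*(-1383) - 719 = -14*(-1383) - 719 = 19362 - 719 = 18643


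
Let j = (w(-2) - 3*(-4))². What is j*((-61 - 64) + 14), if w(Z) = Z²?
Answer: -28416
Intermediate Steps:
j = 256 (j = ((-2)² - 3*(-4))² = (4 + 12)² = 16² = 256)
j*((-61 - 64) + 14) = 256*((-61 - 64) + 14) = 256*(-125 + 14) = 256*(-111) = -28416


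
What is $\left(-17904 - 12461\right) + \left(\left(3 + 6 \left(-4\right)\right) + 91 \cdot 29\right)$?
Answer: $-27747$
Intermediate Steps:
$\left(-17904 - 12461\right) + \left(\left(3 + 6 \left(-4\right)\right) + 91 \cdot 29\right) = -30365 + \left(\left(3 - 24\right) + 2639\right) = -30365 + \left(-21 + 2639\right) = -30365 + 2618 = -27747$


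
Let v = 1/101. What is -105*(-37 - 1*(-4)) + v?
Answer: 349966/101 ≈ 3465.0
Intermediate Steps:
v = 1/101 ≈ 0.0099010
-105*(-37 - 1*(-4)) + v = -105*(-37 - 1*(-4)) + 1/101 = -105*(-37 + 4) + 1/101 = -105*(-33) + 1/101 = 3465 + 1/101 = 349966/101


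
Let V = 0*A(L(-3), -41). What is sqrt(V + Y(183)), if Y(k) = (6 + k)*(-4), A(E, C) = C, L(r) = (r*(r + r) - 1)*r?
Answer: 6*I*sqrt(21) ≈ 27.495*I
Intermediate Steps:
L(r) = r*(-1 + 2*r**2) (L(r) = (r*(2*r) - 1)*r = (2*r**2 - 1)*r = (-1 + 2*r**2)*r = r*(-1 + 2*r**2))
Y(k) = -24 - 4*k
V = 0 (V = 0*(-41) = 0)
sqrt(V + Y(183)) = sqrt(0 + (-24 - 4*183)) = sqrt(0 + (-24 - 732)) = sqrt(0 - 756) = sqrt(-756) = 6*I*sqrt(21)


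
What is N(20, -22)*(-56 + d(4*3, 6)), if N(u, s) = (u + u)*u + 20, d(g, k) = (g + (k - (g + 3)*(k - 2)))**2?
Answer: 1400560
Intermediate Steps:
d(g, k) = (g + k - (-2 + k)*(3 + g))**2 (d(g, k) = (g + (k - (3 + g)*(-2 + k)))**2 = (g + (k - (-2 + k)*(3 + g)))**2 = (g + k - (-2 + k)*(3 + g))**2)
N(u, s) = 20 + 2*u**2 (N(u, s) = (2*u)*u + 20 = 2*u**2 + 20 = 20 + 2*u**2)
N(20, -22)*(-56 + d(4*3, 6)) = (20 + 2*20**2)*(-56 + (-6 - 12*3 + 2*6 + (4*3)*6)**2) = (20 + 2*400)*(-56 + (-6 - 3*12 + 12 + 12*6)**2) = (20 + 800)*(-56 + (-6 - 36 + 12 + 72)**2) = 820*(-56 + 42**2) = 820*(-56 + 1764) = 820*1708 = 1400560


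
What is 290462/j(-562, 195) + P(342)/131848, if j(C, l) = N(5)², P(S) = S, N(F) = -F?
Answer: 19148421163/1648100 ≈ 11618.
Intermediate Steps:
j(C, l) = 25 (j(C, l) = (-1*5)² = (-5)² = 25)
290462/j(-562, 195) + P(342)/131848 = 290462/25 + 342/131848 = 290462*(1/25) + 342*(1/131848) = 290462/25 + 171/65924 = 19148421163/1648100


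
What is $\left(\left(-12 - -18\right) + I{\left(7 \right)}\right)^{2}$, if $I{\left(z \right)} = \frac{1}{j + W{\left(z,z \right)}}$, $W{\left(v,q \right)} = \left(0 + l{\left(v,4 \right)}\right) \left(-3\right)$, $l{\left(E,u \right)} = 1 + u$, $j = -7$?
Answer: $\frac{17161}{484} \approx 35.457$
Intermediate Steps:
$W{\left(v,q \right)} = -15$ ($W{\left(v,q \right)} = \left(0 + \left(1 + 4\right)\right) \left(-3\right) = \left(0 + 5\right) \left(-3\right) = 5 \left(-3\right) = -15$)
$I{\left(z \right)} = - \frac{1}{22}$ ($I{\left(z \right)} = \frac{1}{-7 - 15} = \frac{1}{-22} = - \frac{1}{22}$)
$\left(\left(-12 - -18\right) + I{\left(7 \right)}\right)^{2} = \left(\left(-12 - -18\right) - \frac{1}{22}\right)^{2} = \left(\left(-12 + 18\right) - \frac{1}{22}\right)^{2} = \left(6 - \frac{1}{22}\right)^{2} = \left(\frac{131}{22}\right)^{2} = \frac{17161}{484}$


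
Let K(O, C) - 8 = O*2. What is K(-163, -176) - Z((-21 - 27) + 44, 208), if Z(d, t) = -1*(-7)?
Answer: -325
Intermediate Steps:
K(O, C) = 8 + 2*O (K(O, C) = 8 + O*2 = 8 + 2*O)
Z(d, t) = 7
K(-163, -176) - Z((-21 - 27) + 44, 208) = (8 + 2*(-163)) - 1*7 = (8 - 326) - 7 = -318 - 7 = -325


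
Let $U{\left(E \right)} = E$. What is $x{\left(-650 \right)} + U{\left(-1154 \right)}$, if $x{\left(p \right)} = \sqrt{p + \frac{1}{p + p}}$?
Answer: $-1154 + \frac{3 i \sqrt{1220557}}{130} \approx -1154.0 + 25.495 i$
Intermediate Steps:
$x{\left(p \right)} = \sqrt{p + \frac{1}{2 p}}$
$x{\left(-650 \right)} + U{\left(-1154 \right)} = \frac{\sqrt{\frac{2}{-650} + 4 \left(-650\right)}}{2} - 1154 = \frac{\sqrt{2 \left(- \frac{1}{650}\right) - 2600}}{2} - 1154 = \frac{\sqrt{- \frac{1}{325} - 2600}}{2} - 1154 = \frac{\sqrt{- \frac{845001}{325}}}{2} - 1154 = \frac{\frac{3}{65} i \sqrt{1220557}}{2} - 1154 = \frac{3 i \sqrt{1220557}}{130} - 1154 = -1154 + \frac{3 i \sqrt{1220557}}{130}$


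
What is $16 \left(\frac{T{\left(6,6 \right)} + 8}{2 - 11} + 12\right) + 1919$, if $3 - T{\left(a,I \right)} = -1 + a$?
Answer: $\frac{6301}{3} \approx 2100.3$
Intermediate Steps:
$T{\left(a,I \right)} = 4 - a$ ($T{\left(a,I \right)} = 3 - \left(-1 + a\right) = 4 - a$)
$16 \left(\frac{T{\left(6,6 \right)} + 8}{2 - 11} + 12\right) + 1919 = 16 \left(\frac{\left(4 - 6\right) + 8}{2 - 11} + 12\right) + 1919 = 16 \left(\frac{\left(4 - 6\right) + 8}{-9} + 12\right) + 1919 = 16 \left(\left(-2 + 8\right) \left(- \frac{1}{9}\right) + 12\right) + 1919 = 16 \left(6 \left(- \frac{1}{9}\right) + 12\right) + 1919 = 16 \left(- \frac{2}{3} + 12\right) + 1919 = 16 \cdot \frac{34}{3} + 1919 = \frac{544}{3} + 1919 = \frac{6301}{3}$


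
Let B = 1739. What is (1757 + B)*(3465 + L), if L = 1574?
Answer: 17616344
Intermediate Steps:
(1757 + B)*(3465 + L) = (1757 + 1739)*(3465 + 1574) = 3496*5039 = 17616344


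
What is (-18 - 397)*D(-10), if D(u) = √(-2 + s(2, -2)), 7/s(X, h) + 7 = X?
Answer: -83*I*√85 ≈ -765.22*I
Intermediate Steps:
s(X, h) = 7/(-7 + X)
D(u) = I*√85/5 (D(u) = √(-2 + 7/(-7 + 2)) = √(-2 + 7/(-5)) = √(-2 + 7*(-⅕)) = √(-2 - 7/5) = √(-17/5) = I*√85/5)
(-18 - 397)*D(-10) = (-18 - 397)*(I*√85/5) = -83*I*√85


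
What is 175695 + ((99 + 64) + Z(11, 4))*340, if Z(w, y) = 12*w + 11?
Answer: 279735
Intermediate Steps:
Z(w, y) = 11 + 12*w
175695 + ((99 + 64) + Z(11, 4))*340 = 175695 + ((99 + 64) + (11 + 12*11))*340 = 175695 + (163 + (11 + 132))*340 = 175695 + (163 + 143)*340 = 175695 + 306*340 = 175695 + 104040 = 279735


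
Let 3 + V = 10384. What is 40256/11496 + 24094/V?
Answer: 12408610/2131071 ≈ 5.8227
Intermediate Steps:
V = 10381 (V = -3 + 10384 = 10381)
40256/11496 + 24094/V = 40256/11496 + 24094/10381 = 40256*(1/11496) + 24094*(1/10381) = 5032/1437 + 3442/1483 = 12408610/2131071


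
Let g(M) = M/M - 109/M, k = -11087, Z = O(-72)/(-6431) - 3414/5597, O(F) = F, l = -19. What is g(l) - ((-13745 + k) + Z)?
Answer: 16987418764902/683891833 ≈ 24839.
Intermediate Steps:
Z = -21552450/35994307 (Z = -72/(-6431) - 3414/5597 = -72*(-1/6431) - 3414*1/5597 = 72/6431 - 3414/5597 = -21552450/35994307 ≈ -0.59877)
g(M) = 1 - 109/M
g(l) - ((-13745 + k) + Z) = (-109 - 19)/(-19) - ((-13745 - 11087) - 21552450/35994307) = -1/19*(-128) - (-24832 - 21552450/35994307) = 128/19 - 1*(-893832183874/35994307) = 128/19 + 893832183874/35994307 = 16987418764902/683891833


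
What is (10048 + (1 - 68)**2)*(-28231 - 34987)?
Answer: -919000066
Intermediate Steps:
(10048 + (1 - 68)**2)*(-28231 - 34987) = (10048 + (-67)**2)*(-63218) = (10048 + 4489)*(-63218) = 14537*(-63218) = -919000066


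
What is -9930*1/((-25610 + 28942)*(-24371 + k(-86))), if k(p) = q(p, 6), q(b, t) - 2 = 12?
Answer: 1655/13526254 ≈ 0.00012235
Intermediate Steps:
q(b, t) = 14 (q(b, t) = 2 + 12 = 14)
k(p) = 14
-9930*1/((-25610 + 28942)*(-24371 + k(-86))) = -9930*1/((-25610 + 28942)*(-24371 + 14)) = -9930/((-24357*3332)) = -9930/(-81157524) = -9930*(-1/81157524) = 1655/13526254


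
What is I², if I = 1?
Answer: 1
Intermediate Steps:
I² = 1² = 1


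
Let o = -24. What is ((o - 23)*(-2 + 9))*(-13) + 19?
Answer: 4296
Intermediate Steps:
((o - 23)*(-2 + 9))*(-13) + 19 = ((-24 - 23)*(-2 + 9))*(-13) + 19 = -47*7*(-13) + 19 = -329*(-13) + 19 = 4277 + 19 = 4296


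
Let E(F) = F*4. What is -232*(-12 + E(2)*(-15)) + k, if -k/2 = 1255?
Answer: 28114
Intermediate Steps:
E(F) = 4*F
k = -2510 (k = -2*1255 = -2510)
-232*(-12 + E(2)*(-15)) + k = -232*(-12 + (4*2)*(-15)) - 2510 = -232*(-12 + 8*(-15)) - 2510 = -232*(-12 - 120) - 2510 = -232*(-132) - 2510 = 30624 - 2510 = 28114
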